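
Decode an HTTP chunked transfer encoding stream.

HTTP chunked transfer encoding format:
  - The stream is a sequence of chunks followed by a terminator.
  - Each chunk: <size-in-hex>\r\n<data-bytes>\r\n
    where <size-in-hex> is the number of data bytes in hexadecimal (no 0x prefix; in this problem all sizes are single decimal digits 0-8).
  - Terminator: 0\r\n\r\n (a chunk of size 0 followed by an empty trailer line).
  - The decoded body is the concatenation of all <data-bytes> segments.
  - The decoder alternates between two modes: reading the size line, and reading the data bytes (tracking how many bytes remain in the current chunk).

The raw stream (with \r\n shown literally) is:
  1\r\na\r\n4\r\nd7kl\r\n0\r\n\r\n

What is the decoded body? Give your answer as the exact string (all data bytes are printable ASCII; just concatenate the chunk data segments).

Chunk 1: stream[0..1]='1' size=0x1=1, data at stream[3..4]='a' -> body[0..1], body so far='a'
Chunk 2: stream[6..7]='4' size=0x4=4, data at stream[9..13]='d7kl' -> body[1..5], body so far='ad7kl'
Chunk 3: stream[15..16]='0' size=0 (terminator). Final body='ad7kl' (5 bytes)

Answer: ad7kl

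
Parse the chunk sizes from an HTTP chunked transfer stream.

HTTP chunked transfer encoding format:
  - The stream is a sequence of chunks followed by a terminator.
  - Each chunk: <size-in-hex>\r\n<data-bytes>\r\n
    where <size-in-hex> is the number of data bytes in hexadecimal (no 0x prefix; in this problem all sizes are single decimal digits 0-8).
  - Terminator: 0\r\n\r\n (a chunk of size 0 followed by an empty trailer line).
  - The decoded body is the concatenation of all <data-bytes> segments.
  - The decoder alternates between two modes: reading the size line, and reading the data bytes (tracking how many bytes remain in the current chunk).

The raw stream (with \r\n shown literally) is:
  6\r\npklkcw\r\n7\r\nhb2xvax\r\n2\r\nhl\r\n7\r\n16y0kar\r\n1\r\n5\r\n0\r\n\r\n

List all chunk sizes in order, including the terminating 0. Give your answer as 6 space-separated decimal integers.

Answer: 6 7 2 7 1 0

Derivation:
Chunk 1: stream[0..1]='6' size=0x6=6, data at stream[3..9]='pklkcw' -> body[0..6], body so far='pklkcw'
Chunk 2: stream[11..12]='7' size=0x7=7, data at stream[14..21]='hb2xvax' -> body[6..13], body so far='pklkcwhb2xvax'
Chunk 3: stream[23..24]='2' size=0x2=2, data at stream[26..28]='hl' -> body[13..15], body so far='pklkcwhb2xvaxhl'
Chunk 4: stream[30..31]='7' size=0x7=7, data at stream[33..40]='16y0kar' -> body[15..22], body so far='pklkcwhb2xvaxhl16y0kar'
Chunk 5: stream[42..43]='1' size=0x1=1, data at stream[45..46]='5' -> body[22..23], body so far='pklkcwhb2xvaxhl16y0kar5'
Chunk 6: stream[48..49]='0' size=0 (terminator). Final body='pklkcwhb2xvaxhl16y0kar5' (23 bytes)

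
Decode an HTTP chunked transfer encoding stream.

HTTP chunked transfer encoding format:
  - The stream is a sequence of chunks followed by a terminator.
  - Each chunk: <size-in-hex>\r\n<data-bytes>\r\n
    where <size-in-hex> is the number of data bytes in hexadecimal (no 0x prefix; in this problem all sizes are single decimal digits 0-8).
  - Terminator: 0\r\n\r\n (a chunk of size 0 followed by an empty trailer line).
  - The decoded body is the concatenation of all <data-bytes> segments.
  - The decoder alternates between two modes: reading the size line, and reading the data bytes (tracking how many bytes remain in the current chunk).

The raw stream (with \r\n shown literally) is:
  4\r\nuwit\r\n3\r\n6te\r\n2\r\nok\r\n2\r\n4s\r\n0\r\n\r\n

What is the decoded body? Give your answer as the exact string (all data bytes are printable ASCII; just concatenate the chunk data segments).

Chunk 1: stream[0..1]='4' size=0x4=4, data at stream[3..7]='uwit' -> body[0..4], body so far='uwit'
Chunk 2: stream[9..10]='3' size=0x3=3, data at stream[12..15]='6te' -> body[4..7], body so far='uwit6te'
Chunk 3: stream[17..18]='2' size=0x2=2, data at stream[20..22]='ok' -> body[7..9], body so far='uwit6teok'
Chunk 4: stream[24..25]='2' size=0x2=2, data at stream[27..29]='4s' -> body[9..11], body so far='uwit6teok4s'
Chunk 5: stream[31..32]='0' size=0 (terminator). Final body='uwit6teok4s' (11 bytes)

Answer: uwit6teok4s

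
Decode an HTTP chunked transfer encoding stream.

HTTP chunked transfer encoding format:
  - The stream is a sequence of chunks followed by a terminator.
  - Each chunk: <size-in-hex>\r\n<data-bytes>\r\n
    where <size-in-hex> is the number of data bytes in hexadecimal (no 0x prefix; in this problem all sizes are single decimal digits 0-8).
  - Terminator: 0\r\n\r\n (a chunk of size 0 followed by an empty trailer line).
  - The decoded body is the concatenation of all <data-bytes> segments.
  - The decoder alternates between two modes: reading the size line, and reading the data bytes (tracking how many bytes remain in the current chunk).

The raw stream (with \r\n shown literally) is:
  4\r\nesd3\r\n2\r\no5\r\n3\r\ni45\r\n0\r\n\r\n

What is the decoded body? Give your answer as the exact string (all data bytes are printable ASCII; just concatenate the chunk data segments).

Answer: esd3o5i45

Derivation:
Chunk 1: stream[0..1]='4' size=0x4=4, data at stream[3..7]='esd3' -> body[0..4], body so far='esd3'
Chunk 2: stream[9..10]='2' size=0x2=2, data at stream[12..14]='o5' -> body[4..6], body so far='esd3o5'
Chunk 3: stream[16..17]='3' size=0x3=3, data at stream[19..22]='i45' -> body[6..9], body so far='esd3o5i45'
Chunk 4: stream[24..25]='0' size=0 (terminator). Final body='esd3o5i45' (9 bytes)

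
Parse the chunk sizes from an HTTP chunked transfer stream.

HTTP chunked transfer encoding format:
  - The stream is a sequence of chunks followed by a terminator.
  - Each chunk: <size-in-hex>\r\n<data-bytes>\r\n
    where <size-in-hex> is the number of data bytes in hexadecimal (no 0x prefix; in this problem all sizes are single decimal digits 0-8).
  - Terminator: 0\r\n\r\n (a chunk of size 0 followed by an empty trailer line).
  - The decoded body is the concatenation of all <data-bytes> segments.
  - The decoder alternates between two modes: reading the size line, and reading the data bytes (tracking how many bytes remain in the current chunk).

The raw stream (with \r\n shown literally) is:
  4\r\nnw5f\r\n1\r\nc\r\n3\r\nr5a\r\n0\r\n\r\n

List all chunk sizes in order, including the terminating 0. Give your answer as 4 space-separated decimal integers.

Chunk 1: stream[0..1]='4' size=0x4=4, data at stream[3..7]='nw5f' -> body[0..4], body so far='nw5f'
Chunk 2: stream[9..10]='1' size=0x1=1, data at stream[12..13]='c' -> body[4..5], body so far='nw5fc'
Chunk 3: stream[15..16]='3' size=0x3=3, data at stream[18..21]='r5a' -> body[5..8], body so far='nw5fcr5a'
Chunk 4: stream[23..24]='0' size=0 (terminator). Final body='nw5fcr5a' (8 bytes)

Answer: 4 1 3 0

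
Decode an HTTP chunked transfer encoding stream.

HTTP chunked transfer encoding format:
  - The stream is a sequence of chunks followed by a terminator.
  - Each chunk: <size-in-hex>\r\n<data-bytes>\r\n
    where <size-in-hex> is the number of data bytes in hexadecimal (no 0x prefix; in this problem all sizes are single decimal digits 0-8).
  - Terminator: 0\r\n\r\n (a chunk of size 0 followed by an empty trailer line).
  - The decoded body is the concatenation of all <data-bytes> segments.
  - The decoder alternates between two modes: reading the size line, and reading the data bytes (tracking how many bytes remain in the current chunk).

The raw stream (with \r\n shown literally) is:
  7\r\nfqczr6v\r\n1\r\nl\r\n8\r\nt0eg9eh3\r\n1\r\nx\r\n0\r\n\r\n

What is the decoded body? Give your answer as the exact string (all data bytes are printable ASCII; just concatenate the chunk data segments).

Chunk 1: stream[0..1]='7' size=0x7=7, data at stream[3..10]='fqczr6v' -> body[0..7], body so far='fqczr6v'
Chunk 2: stream[12..13]='1' size=0x1=1, data at stream[15..16]='l' -> body[7..8], body so far='fqczr6vl'
Chunk 3: stream[18..19]='8' size=0x8=8, data at stream[21..29]='t0eg9eh3' -> body[8..16], body so far='fqczr6vlt0eg9eh3'
Chunk 4: stream[31..32]='1' size=0x1=1, data at stream[34..35]='x' -> body[16..17], body so far='fqczr6vlt0eg9eh3x'
Chunk 5: stream[37..38]='0' size=0 (terminator). Final body='fqczr6vlt0eg9eh3x' (17 bytes)

Answer: fqczr6vlt0eg9eh3x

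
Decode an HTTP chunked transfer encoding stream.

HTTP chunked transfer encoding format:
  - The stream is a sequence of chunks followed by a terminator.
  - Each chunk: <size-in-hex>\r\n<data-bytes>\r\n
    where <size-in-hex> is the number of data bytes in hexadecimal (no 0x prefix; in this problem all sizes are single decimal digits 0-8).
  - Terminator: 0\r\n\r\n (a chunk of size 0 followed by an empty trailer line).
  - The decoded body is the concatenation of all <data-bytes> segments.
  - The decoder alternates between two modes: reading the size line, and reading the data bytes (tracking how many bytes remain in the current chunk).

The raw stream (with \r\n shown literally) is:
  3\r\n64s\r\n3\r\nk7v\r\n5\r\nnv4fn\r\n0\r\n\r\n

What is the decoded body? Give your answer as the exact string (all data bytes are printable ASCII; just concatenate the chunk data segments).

Chunk 1: stream[0..1]='3' size=0x3=3, data at stream[3..6]='64s' -> body[0..3], body so far='64s'
Chunk 2: stream[8..9]='3' size=0x3=3, data at stream[11..14]='k7v' -> body[3..6], body so far='64sk7v'
Chunk 3: stream[16..17]='5' size=0x5=5, data at stream[19..24]='nv4fn' -> body[6..11], body so far='64sk7vnv4fn'
Chunk 4: stream[26..27]='0' size=0 (terminator). Final body='64sk7vnv4fn' (11 bytes)

Answer: 64sk7vnv4fn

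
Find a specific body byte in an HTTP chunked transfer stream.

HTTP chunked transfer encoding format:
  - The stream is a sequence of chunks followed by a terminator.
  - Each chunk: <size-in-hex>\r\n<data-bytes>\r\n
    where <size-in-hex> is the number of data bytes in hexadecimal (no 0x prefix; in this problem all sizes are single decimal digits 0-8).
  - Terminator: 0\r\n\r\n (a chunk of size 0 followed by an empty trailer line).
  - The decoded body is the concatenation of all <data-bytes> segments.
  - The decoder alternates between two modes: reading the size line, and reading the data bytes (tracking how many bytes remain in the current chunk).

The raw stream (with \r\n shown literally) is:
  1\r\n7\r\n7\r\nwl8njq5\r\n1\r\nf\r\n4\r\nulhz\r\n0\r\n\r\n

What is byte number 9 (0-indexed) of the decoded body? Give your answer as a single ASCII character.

Chunk 1: stream[0..1]='1' size=0x1=1, data at stream[3..4]='7' -> body[0..1], body so far='7'
Chunk 2: stream[6..7]='7' size=0x7=7, data at stream[9..16]='wl8njq5' -> body[1..8], body so far='7wl8njq5'
Chunk 3: stream[18..19]='1' size=0x1=1, data at stream[21..22]='f' -> body[8..9], body so far='7wl8njq5f'
Chunk 4: stream[24..25]='4' size=0x4=4, data at stream[27..31]='ulhz' -> body[9..13], body so far='7wl8njq5fulhz'
Chunk 5: stream[33..34]='0' size=0 (terminator). Final body='7wl8njq5fulhz' (13 bytes)
Body byte 9 = 'u'

Answer: u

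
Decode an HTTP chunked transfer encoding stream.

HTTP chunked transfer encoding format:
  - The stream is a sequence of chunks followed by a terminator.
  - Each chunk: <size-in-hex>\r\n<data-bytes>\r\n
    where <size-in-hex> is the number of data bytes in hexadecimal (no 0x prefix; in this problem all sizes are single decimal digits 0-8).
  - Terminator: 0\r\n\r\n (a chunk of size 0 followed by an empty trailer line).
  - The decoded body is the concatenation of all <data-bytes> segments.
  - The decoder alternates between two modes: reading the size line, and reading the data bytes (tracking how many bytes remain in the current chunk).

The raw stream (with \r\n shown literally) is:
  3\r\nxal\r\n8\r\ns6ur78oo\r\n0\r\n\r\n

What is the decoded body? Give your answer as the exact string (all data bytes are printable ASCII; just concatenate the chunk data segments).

Answer: xals6ur78oo

Derivation:
Chunk 1: stream[0..1]='3' size=0x3=3, data at stream[3..6]='xal' -> body[0..3], body so far='xal'
Chunk 2: stream[8..9]='8' size=0x8=8, data at stream[11..19]='s6ur78oo' -> body[3..11], body so far='xals6ur78oo'
Chunk 3: stream[21..22]='0' size=0 (terminator). Final body='xals6ur78oo' (11 bytes)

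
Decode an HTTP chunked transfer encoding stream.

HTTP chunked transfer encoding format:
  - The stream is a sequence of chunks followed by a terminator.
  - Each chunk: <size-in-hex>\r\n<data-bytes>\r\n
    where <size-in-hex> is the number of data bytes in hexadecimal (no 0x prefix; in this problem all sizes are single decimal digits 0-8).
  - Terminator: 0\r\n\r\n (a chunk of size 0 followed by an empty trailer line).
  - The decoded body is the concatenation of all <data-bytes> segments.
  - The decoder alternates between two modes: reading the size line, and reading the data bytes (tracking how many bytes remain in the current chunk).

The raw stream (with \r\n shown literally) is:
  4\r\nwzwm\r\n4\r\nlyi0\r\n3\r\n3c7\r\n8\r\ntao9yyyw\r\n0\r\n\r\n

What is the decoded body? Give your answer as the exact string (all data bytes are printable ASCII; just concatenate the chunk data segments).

Answer: wzwmlyi03c7tao9yyyw

Derivation:
Chunk 1: stream[0..1]='4' size=0x4=4, data at stream[3..7]='wzwm' -> body[0..4], body so far='wzwm'
Chunk 2: stream[9..10]='4' size=0x4=4, data at stream[12..16]='lyi0' -> body[4..8], body so far='wzwmlyi0'
Chunk 3: stream[18..19]='3' size=0x3=3, data at stream[21..24]='3c7' -> body[8..11], body so far='wzwmlyi03c7'
Chunk 4: stream[26..27]='8' size=0x8=8, data at stream[29..37]='tao9yyyw' -> body[11..19], body so far='wzwmlyi03c7tao9yyyw'
Chunk 5: stream[39..40]='0' size=0 (terminator). Final body='wzwmlyi03c7tao9yyyw' (19 bytes)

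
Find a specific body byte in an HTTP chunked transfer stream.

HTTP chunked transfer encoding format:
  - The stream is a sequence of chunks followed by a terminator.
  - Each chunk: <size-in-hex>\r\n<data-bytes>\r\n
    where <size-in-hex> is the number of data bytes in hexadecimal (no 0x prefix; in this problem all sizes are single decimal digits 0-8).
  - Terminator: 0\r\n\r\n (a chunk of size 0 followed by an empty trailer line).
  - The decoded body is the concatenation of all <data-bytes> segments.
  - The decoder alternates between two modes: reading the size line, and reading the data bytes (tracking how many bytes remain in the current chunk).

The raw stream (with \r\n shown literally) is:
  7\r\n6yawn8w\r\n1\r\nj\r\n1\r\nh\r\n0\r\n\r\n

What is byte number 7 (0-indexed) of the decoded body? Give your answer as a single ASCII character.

Answer: j

Derivation:
Chunk 1: stream[0..1]='7' size=0x7=7, data at stream[3..10]='6yawn8w' -> body[0..7], body so far='6yawn8w'
Chunk 2: stream[12..13]='1' size=0x1=1, data at stream[15..16]='j' -> body[7..8], body so far='6yawn8wj'
Chunk 3: stream[18..19]='1' size=0x1=1, data at stream[21..22]='h' -> body[8..9], body so far='6yawn8wjh'
Chunk 4: stream[24..25]='0' size=0 (terminator). Final body='6yawn8wjh' (9 bytes)
Body byte 7 = 'j'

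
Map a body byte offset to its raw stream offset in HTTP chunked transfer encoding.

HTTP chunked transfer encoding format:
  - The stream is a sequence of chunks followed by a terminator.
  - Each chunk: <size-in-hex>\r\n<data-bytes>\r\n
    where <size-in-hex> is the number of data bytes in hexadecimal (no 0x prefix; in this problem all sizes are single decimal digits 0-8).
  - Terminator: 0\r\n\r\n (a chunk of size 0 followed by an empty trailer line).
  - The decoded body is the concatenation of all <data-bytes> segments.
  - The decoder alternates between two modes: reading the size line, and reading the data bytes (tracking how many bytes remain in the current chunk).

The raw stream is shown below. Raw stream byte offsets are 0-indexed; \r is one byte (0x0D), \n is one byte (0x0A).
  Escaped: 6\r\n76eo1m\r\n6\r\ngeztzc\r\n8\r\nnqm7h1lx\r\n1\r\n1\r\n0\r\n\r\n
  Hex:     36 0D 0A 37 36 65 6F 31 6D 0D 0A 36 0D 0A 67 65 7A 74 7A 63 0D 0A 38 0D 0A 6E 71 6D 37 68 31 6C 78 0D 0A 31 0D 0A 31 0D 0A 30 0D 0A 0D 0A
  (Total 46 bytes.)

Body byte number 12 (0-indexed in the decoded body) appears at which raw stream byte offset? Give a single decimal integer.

Answer: 25

Derivation:
Chunk 1: stream[0..1]='6' size=0x6=6, data at stream[3..9]='76eo1m' -> body[0..6], body so far='76eo1m'
Chunk 2: stream[11..12]='6' size=0x6=6, data at stream[14..20]='geztzc' -> body[6..12], body so far='76eo1mgeztzc'
Chunk 3: stream[22..23]='8' size=0x8=8, data at stream[25..33]='nqm7h1lx' -> body[12..20], body so far='76eo1mgeztzcnqm7h1lx'
Chunk 4: stream[35..36]='1' size=0x1=1, data at stream[38..39]='1' -> body[20..21], body so far='76eo1mgeztzcnqm7h1lx1'
Chunk 5: stream[41..42]='0' size=0 (terminator). Final body='76eo1mgeztzcnqm7h1lx1' (21 bytes)
Body byte 12 at stream offset 25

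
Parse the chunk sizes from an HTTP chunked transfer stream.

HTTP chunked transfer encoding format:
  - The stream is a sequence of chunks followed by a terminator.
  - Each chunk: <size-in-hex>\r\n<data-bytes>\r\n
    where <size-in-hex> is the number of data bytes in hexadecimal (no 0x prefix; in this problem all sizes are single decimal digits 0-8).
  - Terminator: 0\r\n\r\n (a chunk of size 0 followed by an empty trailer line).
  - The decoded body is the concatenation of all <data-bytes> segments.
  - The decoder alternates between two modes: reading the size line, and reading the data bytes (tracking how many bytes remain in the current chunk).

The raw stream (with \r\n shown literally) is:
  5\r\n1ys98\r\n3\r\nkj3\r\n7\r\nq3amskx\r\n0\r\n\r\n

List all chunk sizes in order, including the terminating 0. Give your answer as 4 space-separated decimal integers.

Answer: 5 3 7 0

Derivation:
Chunk 1: stream[0..1]='5' size=0x5=5, data at stream[3..8]='1ys98' -> body[0..5], body so far='1ys98'
Chunk 2: stream[10..11]='3' size=0x3=3, data at stream[13..16]='kj3' -> body[5..8], body so far='1ys98kj3'
Chunk 3: stream[18..19]='7' size=0x7=7, data at stream[21..28]='q3amskx' -> body[8..15], body so far='1ys98kj3q3amskx'
Chunk 4: stream[30..31]='0' size=0 (terminator). Final body='1ys98kj3q3amskx' (15 bytes)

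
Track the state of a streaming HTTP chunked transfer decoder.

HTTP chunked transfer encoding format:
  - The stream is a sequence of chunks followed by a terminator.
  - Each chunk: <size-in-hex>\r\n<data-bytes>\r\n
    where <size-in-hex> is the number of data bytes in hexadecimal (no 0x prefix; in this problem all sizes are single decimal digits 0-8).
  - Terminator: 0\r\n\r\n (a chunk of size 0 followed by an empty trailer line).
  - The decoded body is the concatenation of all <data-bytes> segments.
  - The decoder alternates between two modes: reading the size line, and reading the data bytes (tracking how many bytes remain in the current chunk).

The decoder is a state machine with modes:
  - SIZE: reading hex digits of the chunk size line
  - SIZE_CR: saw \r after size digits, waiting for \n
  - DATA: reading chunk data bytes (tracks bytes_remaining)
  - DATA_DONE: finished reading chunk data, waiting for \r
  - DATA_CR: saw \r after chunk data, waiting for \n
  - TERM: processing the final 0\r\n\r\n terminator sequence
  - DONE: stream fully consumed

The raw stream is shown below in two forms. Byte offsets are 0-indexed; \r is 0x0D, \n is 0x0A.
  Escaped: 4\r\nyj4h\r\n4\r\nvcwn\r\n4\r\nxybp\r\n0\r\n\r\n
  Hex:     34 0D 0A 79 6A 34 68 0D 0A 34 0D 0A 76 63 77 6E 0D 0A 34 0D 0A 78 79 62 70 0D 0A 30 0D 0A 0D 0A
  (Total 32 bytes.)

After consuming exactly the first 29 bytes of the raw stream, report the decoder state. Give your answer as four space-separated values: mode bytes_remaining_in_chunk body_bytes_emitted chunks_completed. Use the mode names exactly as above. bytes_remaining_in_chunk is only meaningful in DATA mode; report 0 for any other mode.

Byte 0 = '4': mode=SIZE remaining=0 emitted=0 chunks_done=0
Byte 1 = 0x0D: mode=SIZE_CR remaining=0 emitted=0 chunks_done=0
Byte 2 = 0x0A: mode=DATA remaining=4 emitted=0 chunks_done=0
Byte 3 = 'y': mode=DATA remaining=3 emitted=1 chunks_done=0
Byte 4 = 'j': mode=DATA remaining=2 emitted=2 chunks_done=0
Byte 5 = '4': mode=DATA remaining=1 emitted=3 chunks_done=0
Byte 6 = 'h': mode=DATA_DONE remaining=0 emitted=4 chunks_done=0
Byte 7 = 0x0D: mode=DATA_CR remaining=0 emitted=4 chunks_done=0
Byte 8 = 0x0A: mode=SIZE remaining=0 emitted=4 chunks_done=1
Byte 9 = '4': mode=SIZE remaining=0 emitted=4 chunks_done=1
Byte 10 = 0x0D: mode=SIZE_CR remaining=0 emitted=4 chunks_done=1
Byte 11 = 0x0A: mode=DATA remaining=4 emitted=4 chunks_done=1
Byte 12 = 'v': mode=DATA remaining=3 emitted=5 chunks_done=1
Byte 13 = 'c': mode=DATA remaining=2 emitted=6 chunks_done=1
Byte 14 = 'w': mode=DATA remaining=1 emitted=7 chunks_done=1
Byte 15 = 'n': mode=DATA_DONE remaining=0 emitted=8 chunks_done=1
Byte 16 = 0x0D: mode=DATA_CR remaining=0 emitted=8 chunks_done=1
Byte 17 = 0x0A: mode=SIZE remaining=0 emitted=8 chunks_done=2
Byte 18 = '4': mode=SIZE remaining=0 emitted=8 chunks_done=2
Byte 19 = 0x0D: mode=SIZE_CR remaining=0 emitted=8 chunks_done=2
Byte 20 = 0x0A: mode=DATA remaining=4 emitted=8 chunks_done=2
Byte 21 = 'x': mode=DATA remaining=3 emitted=9 chunks_done=2
Byte 22 = 'y': mode=DATA remaining=2 emitted=10 chunks_done=2
Byte 23 = 'b': mode=DATA remaining=1 emitted=11 chunks_done=2
Byte 24 = 'p': mode=DATA_DONE remaining=0 emitted=12 chunks_done=2
Byte 25 = 0x0D: mode=DATA_CR remaining=0 emitted=12 chunks_done=2
Byte 26 = 0x0A: mode=SIZE remaining=0 emitted=12 chunks_done=3
Byte 27 = '0': mode=SIZE remaining=0 emitted=12 chunks_done=3
Byte 28 = 0x0D: mode=SIZE_CR remaining=0 emitted=12 chunks_done=3

Answer: SIZE_CR 0 12 3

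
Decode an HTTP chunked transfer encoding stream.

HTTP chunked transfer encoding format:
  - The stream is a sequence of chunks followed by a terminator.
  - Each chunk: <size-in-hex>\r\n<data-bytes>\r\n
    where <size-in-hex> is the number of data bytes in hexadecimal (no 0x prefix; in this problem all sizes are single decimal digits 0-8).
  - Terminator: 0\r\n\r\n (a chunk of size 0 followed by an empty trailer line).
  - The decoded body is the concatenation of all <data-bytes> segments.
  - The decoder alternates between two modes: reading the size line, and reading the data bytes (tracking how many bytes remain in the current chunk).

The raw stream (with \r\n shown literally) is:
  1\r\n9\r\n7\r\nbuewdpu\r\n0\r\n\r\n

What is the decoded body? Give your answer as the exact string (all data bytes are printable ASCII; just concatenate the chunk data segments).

Chunk 1: stream[0..1]='1' size=0x1=1, data at stream[3..4]='9' -> body[0..1], body so far='9'
Chunk 2: stream[6..7]='7' size=0x7=7, data at stream[9..16]='buewdpu' -> body[1..8], body so far='9buewdpu'
Chunk 3: stream[18..19]='0' size=0 (terminator). Final body='9buewdpu' (8 bytes)

Answer: 9buewdpu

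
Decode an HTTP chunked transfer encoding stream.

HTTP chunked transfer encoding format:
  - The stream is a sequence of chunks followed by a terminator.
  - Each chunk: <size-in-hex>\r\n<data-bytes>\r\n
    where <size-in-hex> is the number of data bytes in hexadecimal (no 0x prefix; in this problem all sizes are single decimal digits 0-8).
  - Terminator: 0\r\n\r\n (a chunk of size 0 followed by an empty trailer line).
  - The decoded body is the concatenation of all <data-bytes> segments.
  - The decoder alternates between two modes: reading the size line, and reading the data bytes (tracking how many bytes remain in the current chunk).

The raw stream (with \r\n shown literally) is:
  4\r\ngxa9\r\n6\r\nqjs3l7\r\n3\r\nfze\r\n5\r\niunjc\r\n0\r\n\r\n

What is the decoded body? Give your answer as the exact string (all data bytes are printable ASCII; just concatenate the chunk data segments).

Chunk 1: stream[0..1]='4' size=0x4=4, data at stream[3..7]='gxa9' -> body[0..4], body so far='gxa9'
Chunk 2: stream[9..10]='6' size=0x6=6, data at stream[12..18]='qjs3l7' -> body[4..10], body so far='gxa9qjs3l7'
Chunk 3: stream[20..21]='3' size=0x3=3, data at stream[23..26]='fze' -> body[10..13], body so far='gxa9qjs3l7fze'
Chunk 4: stream[28..29]='5' size=0x5=5, data at stream[31..36]='iunjc' -> body[13..18], body so far='gxa9qjs3l7fzeiunjc'
Chunk 5: stream[38..39]='0' size=0 (terminator). Final body='gxa9qjs3l7fzeiunjc' (18 bytes)

Answer: gxa9qjs3l7fzeiunjc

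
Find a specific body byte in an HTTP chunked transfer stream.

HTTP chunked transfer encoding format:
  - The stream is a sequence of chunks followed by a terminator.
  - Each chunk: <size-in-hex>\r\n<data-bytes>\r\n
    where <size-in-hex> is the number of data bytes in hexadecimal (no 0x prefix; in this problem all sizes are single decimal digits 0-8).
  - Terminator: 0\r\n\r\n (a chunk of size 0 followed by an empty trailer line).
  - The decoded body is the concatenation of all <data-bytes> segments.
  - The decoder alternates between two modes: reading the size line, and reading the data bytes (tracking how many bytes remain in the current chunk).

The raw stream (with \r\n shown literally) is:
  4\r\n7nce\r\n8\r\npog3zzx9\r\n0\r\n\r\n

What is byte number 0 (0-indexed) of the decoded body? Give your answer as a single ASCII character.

Answer: 7

Derivation:
Chunk 1: stream[0..1]='4' size=0x4=4, data at stream[3..7]='7nce' -> body[0..4], body so far='7nce'
Chunk 2: stream[9..10]='8' size=0x8=8, data at stream[12..20]='pog3zzx9' -> body[4..12], body so far='7ncepog3zzx9'
Chunk 3: stream[22..23]='0' size=0 (terminator). Final body='7ncepog3zzx9' (12 bytes)
Body byte 0 = '7'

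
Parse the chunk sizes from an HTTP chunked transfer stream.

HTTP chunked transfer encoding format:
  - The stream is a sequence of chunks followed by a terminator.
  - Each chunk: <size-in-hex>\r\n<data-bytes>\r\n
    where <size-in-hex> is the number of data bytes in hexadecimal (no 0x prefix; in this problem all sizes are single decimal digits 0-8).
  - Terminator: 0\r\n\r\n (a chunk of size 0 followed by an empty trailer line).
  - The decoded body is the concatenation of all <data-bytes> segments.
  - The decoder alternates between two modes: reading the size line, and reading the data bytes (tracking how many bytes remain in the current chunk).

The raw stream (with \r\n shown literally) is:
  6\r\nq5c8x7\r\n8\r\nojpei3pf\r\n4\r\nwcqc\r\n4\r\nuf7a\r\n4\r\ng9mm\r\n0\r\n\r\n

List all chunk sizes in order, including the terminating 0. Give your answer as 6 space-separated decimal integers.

Answer: 6 8 4 4 4 0

Derivation:
Chunk 1: stream[0..1]='6' size=0x6=6, data at stream[3..9]='q5c8x7' -> body[0..6], body so far='q5c8x7'
Chunk 2: stream[11..12]='8' size=0x8=8, data at stream[14..22]='ojpei3pf' -> body[6..14], body so far='q5c8x7ojpei3pf'
Chunk 3: stream[24..25]='4' size=0x4=4, data at stream[27..31]='wcqc' -> body[14..18], body so far='q5c8x7ojpei3pfwcqc'
Chunk 4: stream[33..34]='4' size=0x4=4, data at stream[36..40]='uf7a' -> body[18..22], body so far='q5c8x7ojpei3pfwcqcuf7a'
Chunk 5: stream[42..43]='4' size=0x4=4, data at stream[45..49]='g9mm' -> body[22..26], body so far='q5c8x7ojpei3pfwcqcuf7ag9mm'
Chunk 6: stream[51..52]='0' size=0 (terminator). Final body='q5c8x7ojpei3pfwcqcuf7ag9mm' (26 bytes)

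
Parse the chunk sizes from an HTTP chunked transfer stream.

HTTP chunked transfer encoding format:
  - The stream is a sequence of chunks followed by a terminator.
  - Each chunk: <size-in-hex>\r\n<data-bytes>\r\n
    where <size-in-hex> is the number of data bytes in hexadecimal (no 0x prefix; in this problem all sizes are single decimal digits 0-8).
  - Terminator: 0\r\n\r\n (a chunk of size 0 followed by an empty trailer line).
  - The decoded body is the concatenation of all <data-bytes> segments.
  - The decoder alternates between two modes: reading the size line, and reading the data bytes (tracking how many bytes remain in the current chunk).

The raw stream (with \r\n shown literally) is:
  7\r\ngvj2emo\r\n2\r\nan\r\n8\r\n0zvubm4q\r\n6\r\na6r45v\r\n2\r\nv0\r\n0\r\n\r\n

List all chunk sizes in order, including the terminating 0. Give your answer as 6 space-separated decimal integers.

Chunk 1: stream[0..1]='7' size=0x7=7, data at stream[3..10]='gvj2emo' -> body[0..7], body so far='gvj2emo'
Chunk 2: stream[12..13]='2' size=0x2=2, data at stream[15..17]='an' -> body[7..9], body so far='gvj2emoan'
Chunk 3: stream[19..20]='8' size=0x8=8, data at stream[22..30]='0zvubm4q' -> body[9..17], body so far='gvj2emoan0zvubm4q'
Chunk 4: stream[32..33]='6' size=0x6=6, data at stream[35..41]='a6r45v' -> body[17..23], body so far='gvj2emoan0zvubm4qa6r45v'
Chunk 5: stream[43..44]='2' size=0x2=2, data at stream[46..48]='v0' -> body[23..25], body so far='gvj2emoan0zvubm4qa6r45vv0'
Chunk 6: stream[50..51]='0' size=0 (terminator). Final body='gvj2emoan0zvubm4qa6r45vv0' (25 bytes)

Answer: 7 2 8 6 2 0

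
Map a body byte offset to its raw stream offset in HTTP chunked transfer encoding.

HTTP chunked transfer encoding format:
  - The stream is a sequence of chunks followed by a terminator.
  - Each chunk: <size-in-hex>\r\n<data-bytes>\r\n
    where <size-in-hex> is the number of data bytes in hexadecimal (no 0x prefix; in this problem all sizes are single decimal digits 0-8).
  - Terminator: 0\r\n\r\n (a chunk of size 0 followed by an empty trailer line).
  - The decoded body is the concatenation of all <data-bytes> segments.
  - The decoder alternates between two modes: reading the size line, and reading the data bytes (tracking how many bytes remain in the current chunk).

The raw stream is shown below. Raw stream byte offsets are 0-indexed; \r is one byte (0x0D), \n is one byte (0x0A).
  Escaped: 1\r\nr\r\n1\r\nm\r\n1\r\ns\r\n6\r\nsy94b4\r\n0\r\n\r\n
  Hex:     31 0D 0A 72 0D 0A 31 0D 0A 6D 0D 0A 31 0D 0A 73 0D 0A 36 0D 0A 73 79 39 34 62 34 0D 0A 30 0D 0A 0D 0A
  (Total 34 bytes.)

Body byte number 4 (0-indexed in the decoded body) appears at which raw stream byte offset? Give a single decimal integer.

Chunk 1: stream[0..1]='1' size=0x1=1, data at stream[3..4]='r' -> body[0..1], body so far='r'
Chunk 2: stream[6..7]='1' size=0x1=1, data at stream[9..10]='m' -> body[1..2], body so far='rm'
Chunk 3: stream[12..13]='1' size=0x1=1, data at stream[15..16]='s' -> body[2..3], body so far='rms'
Chunk 4: stream[18..19]='6' size=0x6=6, data at stream[21..27]='sy94b4' -> body[3..9], body so far='rmssy94b4'
Chunk 5: stream[29..30]='0' size=0 (terminator). Final body='rmssy94b4' (9 bytes)
Body byte 4 at stream offset 22

Answer: 22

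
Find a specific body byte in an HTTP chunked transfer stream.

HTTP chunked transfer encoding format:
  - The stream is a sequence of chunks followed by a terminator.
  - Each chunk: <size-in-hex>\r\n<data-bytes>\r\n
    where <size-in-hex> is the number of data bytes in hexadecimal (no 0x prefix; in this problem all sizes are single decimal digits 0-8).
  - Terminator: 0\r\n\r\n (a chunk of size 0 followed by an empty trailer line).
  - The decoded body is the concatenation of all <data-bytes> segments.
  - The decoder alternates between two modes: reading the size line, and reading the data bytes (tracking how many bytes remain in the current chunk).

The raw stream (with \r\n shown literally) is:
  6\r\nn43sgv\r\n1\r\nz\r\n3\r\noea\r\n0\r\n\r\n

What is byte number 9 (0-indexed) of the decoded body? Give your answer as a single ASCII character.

Chunk 1: stream[0..1]='6' size=0x6=6, data at stream[3..9]='n43sgv' -> body[0..6], body so far='n43sgv'
Chunk 2: stream[11..12]='1' size=0x1=1, data at stream[14..15]='z' -> body[6..7], body so far='n43sgvz'
Chunk 3: stream[17..18]='3' size=0x3=3, data at stream[20..23]='oea' -> body[7..10], body so far='n43sgvzoea'
Chunk 4: stream[25..26]='0' size=0 (terminator). Final body='n43sgvzoea' (10 bytes)
Body byte 9 = 'a'

Answer: a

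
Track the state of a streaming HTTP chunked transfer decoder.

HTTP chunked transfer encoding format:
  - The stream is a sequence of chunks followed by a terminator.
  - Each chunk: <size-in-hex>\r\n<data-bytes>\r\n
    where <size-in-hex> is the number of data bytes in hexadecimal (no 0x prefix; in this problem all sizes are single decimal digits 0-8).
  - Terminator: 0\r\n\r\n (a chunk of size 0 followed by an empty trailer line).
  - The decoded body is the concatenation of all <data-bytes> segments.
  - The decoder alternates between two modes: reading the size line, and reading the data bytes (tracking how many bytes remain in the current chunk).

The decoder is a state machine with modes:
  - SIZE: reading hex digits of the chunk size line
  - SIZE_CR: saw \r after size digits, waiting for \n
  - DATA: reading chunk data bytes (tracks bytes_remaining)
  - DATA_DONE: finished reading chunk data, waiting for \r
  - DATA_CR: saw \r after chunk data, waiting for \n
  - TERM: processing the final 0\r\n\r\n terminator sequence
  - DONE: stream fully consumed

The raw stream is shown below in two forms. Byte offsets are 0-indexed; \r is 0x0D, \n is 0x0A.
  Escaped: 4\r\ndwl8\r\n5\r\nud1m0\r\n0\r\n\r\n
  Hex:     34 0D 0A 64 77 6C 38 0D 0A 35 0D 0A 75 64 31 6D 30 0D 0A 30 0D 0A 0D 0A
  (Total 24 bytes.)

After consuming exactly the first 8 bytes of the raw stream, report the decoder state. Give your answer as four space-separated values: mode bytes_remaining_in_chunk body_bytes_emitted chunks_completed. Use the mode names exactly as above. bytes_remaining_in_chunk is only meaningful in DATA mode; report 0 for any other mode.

Byte 0 = '4': mode=SIZE remaining=0 emitted=0 chunks_done=0
Byte 1 = 0x0D: mode=SIZE_CR remaining=0 emitted=0 chunks_done=0
Byte 2 = 0x0A: mode=DATA remaining=4 emitted=0 chunks_done=0
Byte 3 = 'd': mode=DATA remaining=3 emitted=1 chunks_done=0
Byte 4 = 'w': mode=DATA remaining=2 emitted=2 chunks_done=0
Byte 5 = 'l': mode=DATA remaining=1 emitted=3 chunks_done=0
Byte 6 = '8': mode=DATA_DONE remaining=0 emitted=4 chunks_done=0
Byte 7 = 0x0D: mode=DATA_CR remaining=0 emitted=4 chunks_done=0

Answer: DATA_CR 0 4 0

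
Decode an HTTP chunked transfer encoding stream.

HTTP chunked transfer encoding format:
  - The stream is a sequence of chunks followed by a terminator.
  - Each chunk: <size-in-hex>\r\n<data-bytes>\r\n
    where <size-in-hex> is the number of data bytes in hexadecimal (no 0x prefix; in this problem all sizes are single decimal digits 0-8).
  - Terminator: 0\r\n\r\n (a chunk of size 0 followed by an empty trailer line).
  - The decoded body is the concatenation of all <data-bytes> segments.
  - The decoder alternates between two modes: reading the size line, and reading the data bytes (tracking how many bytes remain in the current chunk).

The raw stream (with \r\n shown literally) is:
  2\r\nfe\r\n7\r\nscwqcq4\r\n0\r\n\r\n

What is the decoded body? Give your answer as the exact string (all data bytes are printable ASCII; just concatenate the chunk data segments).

Chunk 1: stream[0..1]='2' size=0x2=2, data at stream[3..5]='fe' -> body[0..2], body so far='fe'
Chunk 2: stream[7..8]='7' size=0x7=7, data at stream[10..17]='scwqcq4' -> body[2..9], body so far='fescwqcq4'
Chunk 3: stream[19..20]='0' size=0 (terminator). Final body='fescwqcq4' (9 bytes)

Answer: fescwqcq4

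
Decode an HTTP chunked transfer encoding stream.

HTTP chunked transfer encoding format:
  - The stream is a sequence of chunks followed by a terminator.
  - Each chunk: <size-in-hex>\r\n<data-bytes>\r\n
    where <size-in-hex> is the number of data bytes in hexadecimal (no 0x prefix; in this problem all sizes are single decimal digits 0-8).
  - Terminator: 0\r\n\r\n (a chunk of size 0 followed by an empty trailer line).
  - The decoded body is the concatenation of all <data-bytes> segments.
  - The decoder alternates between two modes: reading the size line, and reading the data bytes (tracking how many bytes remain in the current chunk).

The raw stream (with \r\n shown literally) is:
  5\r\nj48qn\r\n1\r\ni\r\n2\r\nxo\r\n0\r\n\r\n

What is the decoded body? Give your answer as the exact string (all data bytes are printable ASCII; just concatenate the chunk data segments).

Chunk 1: stream[0..1]='5' size=0x5=5, data at stream[3..8]='j48qn' -> body[0..5], body so far='j48qn'
Chunk 2: stream[10..11]='1' size=0x1=1, data at stream[13..14]='i' -> body[5..6], body so far='j48qni'
Chunk 3: stream[16..17]='2' size=0x2=2, data at stream[19..21]='xo' -> body[6..8], body so far='j48qnixo'
Chunk 4: stream[23..24]='0' size=0 (terminator). Final body='j48qnixo' (8 bytes)

Answer: j48qnixo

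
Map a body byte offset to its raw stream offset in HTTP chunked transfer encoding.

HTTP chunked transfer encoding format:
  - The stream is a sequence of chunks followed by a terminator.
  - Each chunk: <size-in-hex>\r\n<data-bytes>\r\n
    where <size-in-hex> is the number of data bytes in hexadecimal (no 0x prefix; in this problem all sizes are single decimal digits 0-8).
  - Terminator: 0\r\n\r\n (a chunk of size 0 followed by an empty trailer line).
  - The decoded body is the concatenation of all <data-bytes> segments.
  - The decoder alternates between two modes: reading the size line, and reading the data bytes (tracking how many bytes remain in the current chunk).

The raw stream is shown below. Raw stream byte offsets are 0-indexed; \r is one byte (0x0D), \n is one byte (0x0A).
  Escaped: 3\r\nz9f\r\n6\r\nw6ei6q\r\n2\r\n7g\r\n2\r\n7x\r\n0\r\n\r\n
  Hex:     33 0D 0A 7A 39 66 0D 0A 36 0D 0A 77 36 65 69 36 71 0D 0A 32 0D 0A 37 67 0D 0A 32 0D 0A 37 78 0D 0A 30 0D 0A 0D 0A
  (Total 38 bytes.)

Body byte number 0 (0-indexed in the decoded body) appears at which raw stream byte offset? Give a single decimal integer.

Chunk 1: stream[0..1]='3' size=0x3=3, data at stream[3..6]='z9f' -> body[0..3], body so far='z9f'
Chunk 2: stream[8..9]='6' size=0x6=6, data at stream[11..17]='w6ei6q' -> body[3..9], body so far='z9fw6ei6q'
Chunk 3: stream[19..20]='2' size=0x2=2, data at stream[22..24]='7g' -> body[9..11], body so far='z9fw6ei6q7g'
Chunk 4: stream[26..27]='2' size=0x2=2, data at stream[29..31]='7x' -> body[11..13], body so far='z9fw6ei6q7g7x'
Chunk 5: stream[33..34]='0' size=0 (terminator). Final body='z9fw6ei6q7g7x' (13 bytes)
Body byte 0 at stream offset 3

Answer: 3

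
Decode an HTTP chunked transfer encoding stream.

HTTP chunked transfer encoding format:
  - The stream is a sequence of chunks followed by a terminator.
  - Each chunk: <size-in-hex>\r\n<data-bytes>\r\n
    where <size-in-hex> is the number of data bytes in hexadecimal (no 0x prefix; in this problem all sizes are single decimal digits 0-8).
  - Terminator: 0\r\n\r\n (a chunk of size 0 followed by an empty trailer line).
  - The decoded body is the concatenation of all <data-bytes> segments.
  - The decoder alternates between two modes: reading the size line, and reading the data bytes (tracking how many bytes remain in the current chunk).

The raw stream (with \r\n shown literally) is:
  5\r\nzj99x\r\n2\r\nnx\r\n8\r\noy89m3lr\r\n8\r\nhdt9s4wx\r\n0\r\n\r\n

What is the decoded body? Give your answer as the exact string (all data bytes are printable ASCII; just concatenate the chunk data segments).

Chunk 1: stream[0..1]='5' size=0x5=5, data at stream[3..8]='zj99x' -> body[0..5], body so far='zj99x'
Chunk 2: stream[10..11]='2' size=0x2=2, data at stream[13..15]='nx' -> body[5..7], body so far='zj99xnx'
Chunk 3: stream[17..18]='8' size=0x8=8, data at stream[20..28]='oy89m3lr' -> body[7..15], body so far='zj99xnxoy89m3lr'
Chunk 4: stream[30..31]='8' size=0x8=8, data at stream[33..41]='hdt9s4wx' -> body[15..23], body so far='zj99xnxoy89m3lrhdt9s4wx'
Chunk 5: stream[43..44]='0' size=0 (terminator). Final body='zj99xnxoy89m3lrhdt9s4wx' (23 bytes)

Answer: zj99xnxoy89m3lrhdt9s4wx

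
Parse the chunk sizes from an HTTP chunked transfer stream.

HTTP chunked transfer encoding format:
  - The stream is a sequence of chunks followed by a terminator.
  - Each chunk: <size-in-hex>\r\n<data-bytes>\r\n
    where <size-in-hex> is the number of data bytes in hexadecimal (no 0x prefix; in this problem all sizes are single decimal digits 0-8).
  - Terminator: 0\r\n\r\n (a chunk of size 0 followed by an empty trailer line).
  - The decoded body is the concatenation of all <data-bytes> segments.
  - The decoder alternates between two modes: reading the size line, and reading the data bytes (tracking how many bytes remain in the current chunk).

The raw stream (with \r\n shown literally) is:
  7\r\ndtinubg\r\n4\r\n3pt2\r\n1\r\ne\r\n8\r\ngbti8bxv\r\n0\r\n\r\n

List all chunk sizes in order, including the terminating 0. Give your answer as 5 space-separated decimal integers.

Answer: 7 4 1 8 0

Derivation:
Chunk 1: stream[0..1]='7' size=0x7=7, data at stream[3..10]='dtinubg' -> body[0..7], body so far='dtinubg'
Chunk 2: stream[12..13]='4' size=0x4=4, data at stream[15..19]='3pt2' -> body[7..11], body so far='dtinubg3pt2'
Chunk 3: stream[21..22]='1' size=0x1=1, data at stream[24..25]='e' -> body[11..12], body so far='dtinubg3pt2e'
Chunk 4: stream[27..28]='8' size=0x8=8, data at stream[30..38]='gbti8bxv' -> body[12..20], body so far='dtinubg3pt2egbti8bxv'
Chunk 5: stream[40..41]='0' size=0 (terminator). Final body='dtinubg3pt2egbti8bxv' (20 bytes)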